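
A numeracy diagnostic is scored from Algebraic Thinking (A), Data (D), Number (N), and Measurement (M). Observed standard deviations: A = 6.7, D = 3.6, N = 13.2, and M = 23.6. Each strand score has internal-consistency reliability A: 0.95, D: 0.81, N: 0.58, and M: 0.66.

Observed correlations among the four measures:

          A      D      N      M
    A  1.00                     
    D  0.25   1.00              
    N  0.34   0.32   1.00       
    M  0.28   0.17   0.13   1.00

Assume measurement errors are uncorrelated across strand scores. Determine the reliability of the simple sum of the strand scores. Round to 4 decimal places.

0.7548

Var(A+D+N+M) = 6.7² + 3.6² + 13.2² + 23.6² + 2·[6.7·3.6·0.25 + 6.7·13.2·0.34 + 6.7·23.6·0.28 + 3.6·13.2·0.32 + 3.6·23.6·0.17 + 13.2·23.6·0.13] = 789.05 + 301.041 = 1090.09.
Under uncorrelated errors the observed covariances equal the true-score covariances, so only the own-variance terms attenuate.
True-score variance = [6.7²·0.95 + 3.6²·0.81 + 13.2²·0.58 + 23.6²·0.66] + 301.041 = 521.796 + 301.041 = 822.837.
Reliability = 822.837 / 1090.09 = 0.7548.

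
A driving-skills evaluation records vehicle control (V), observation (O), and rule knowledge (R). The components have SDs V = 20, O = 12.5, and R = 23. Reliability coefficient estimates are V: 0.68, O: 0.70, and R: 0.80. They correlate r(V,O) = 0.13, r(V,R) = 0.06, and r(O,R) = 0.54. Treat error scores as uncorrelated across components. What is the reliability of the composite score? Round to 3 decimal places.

0.815

Var(V+O+R) = 20² + 12.5² + 23² + 2·[20·12.5·0.13 + 20·23·0.06 + 12.5·23·0.54] = 1085.25 + 430.7 = 1515.95.
With uncorrelated errors the cross-covariances are all true-score covariance, so they carry over unchanged; only the diagonal terms shrink to ρᵢσᵢ².
True-score variance = [20²·0.68 + 12.5²·0.70 + 23²·0.80] + 430.7 = 804.575 + 430.7 = 1235.28.
Reliability = 1235.28 / 1515.95 = 0.815.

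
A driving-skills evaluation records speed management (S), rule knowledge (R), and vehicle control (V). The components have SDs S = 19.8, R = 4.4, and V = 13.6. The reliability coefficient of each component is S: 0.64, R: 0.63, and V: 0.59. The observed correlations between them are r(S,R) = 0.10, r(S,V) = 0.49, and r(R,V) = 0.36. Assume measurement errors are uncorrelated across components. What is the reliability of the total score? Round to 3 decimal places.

Var(S+R+V) = 19.8² + 4.4² + 13.6² + 2·[19.8·4.4·0.10 + 19.8·13.6·0.49 + 4.4·13.6·0.36] = 596.36 + 324.403 = 920.763.
With uncorrelated errors the cross-covariances are all true-score covariance, so they carry over unchanged; only the diagonal terms shrink to ρᵢσᵢ².
True-score variance = [19.8²·0.64 + 4.4²·0.63 + 13.6²·0.59] + 324.403 = 372.229 + 324.403 = 696.632.
Reliability = 696.632 / 920.763 = 0.757.

0.757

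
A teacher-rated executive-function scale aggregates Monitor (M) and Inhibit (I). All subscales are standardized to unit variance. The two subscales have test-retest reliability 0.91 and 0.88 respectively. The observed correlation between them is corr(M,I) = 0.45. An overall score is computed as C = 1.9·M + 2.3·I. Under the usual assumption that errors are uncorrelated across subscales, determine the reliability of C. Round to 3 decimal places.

Var(C) = 1.9² + 2.3² + 2·[4.37·0.45] = 8.9 + 3.933 = 12.833.
With uncorrelated errors the cross-covariances are all true-score covariance, so they carry over unchanged; only the diagonal terms shrink to ρᵢσᵢ².
True-score variance = [1.9²·0.91 + 2.3²·0.88] + 3.933 = 7.9403 + 3.933 = 11.8733.
Reliability = 11.8733 / 12.833 = 0.925.

0.925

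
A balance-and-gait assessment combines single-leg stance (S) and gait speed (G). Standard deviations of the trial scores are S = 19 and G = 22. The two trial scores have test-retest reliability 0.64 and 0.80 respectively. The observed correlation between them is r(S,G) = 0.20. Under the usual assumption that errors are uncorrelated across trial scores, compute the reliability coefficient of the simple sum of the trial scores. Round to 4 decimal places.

0.7760

Var(S+G) = 19² + 22² + 2·[19·22·0.20] = 845 + 167.2 = 1012.2.
With uncorrelated errors the cross-covariances are all true-score covariance, so they carry over unchanged; only the diagonal terms shrink to ρᵢσᵢ².
True-score variance = [19²·0.64 + 22²·0.80] + 167.2 = 618.24 + 167.2 = 785.44.
Reliability = 785.44 / 1012.2 = 0.7760.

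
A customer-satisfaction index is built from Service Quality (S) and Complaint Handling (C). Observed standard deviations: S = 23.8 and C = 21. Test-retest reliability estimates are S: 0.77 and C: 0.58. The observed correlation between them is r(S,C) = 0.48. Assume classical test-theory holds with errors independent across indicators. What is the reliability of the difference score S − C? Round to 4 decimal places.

Var(S−C) = 23.8² + 21² − 2·23.8·21·0.48 = 1007.44 − 479.808 = 527.632.
Under uncorrelated errors the observed covariances equal the true-score covariances, so only the own-variance terms attenuate.
True-score variance = [23.8²·0.77 + 21²·0.58] − 479.808 = 691.939 − 479.808 = 212.131.
Reliability = 212.131 / 527.632 = 0.4020.

0.4020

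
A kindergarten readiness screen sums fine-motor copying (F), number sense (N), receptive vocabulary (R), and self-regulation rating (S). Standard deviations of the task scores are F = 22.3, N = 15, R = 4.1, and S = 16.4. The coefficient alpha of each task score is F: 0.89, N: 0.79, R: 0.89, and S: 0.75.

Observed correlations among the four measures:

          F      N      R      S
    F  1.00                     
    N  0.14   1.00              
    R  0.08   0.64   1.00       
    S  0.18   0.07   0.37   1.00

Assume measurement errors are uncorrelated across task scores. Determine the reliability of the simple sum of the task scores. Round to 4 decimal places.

Var(F+N+R+S) = 22.3² + 15² + 4.1² + 16.4² + 2·[22.3·15·0.14 + 22.3·4.1·0.08 + 22.3·16.4·0.18 + 15·4.1·0.64 + 15·16.4·0.07 + 4.1·16.4·0.37] = 1008.06 + 402.866 = 1410.93.
With uncorrelated errors the cross-covariances are all true-score covariance, so they carry over unchanged; only the diagonal terms shrink to ρᵢσᵢ².
True-score variance = [22.3²·0.89 + 15²·0.79 + 4.1²·0.89 + 16.4²·0.75] + 402.866 = 837.019 + 402.866 = 1239.88.
Reliability = 1239.88 / 1410.93 = 0.8788.

0.8788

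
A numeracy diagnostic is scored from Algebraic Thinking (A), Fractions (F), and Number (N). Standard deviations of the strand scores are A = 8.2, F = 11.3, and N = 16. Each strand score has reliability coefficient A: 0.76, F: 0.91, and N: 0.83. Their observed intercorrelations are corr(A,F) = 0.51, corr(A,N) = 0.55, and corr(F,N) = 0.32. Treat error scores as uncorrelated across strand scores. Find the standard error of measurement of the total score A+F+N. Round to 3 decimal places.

8.435

Var(total) = 450.93 + 354.545 = 805.475.
True-score variance = 379.78 + 354.545 = 734.325, so reliability = 0.9117.
Error variance = 805.475 − 734.325 = 71.1497; SEM = √71.1497 = 8.435.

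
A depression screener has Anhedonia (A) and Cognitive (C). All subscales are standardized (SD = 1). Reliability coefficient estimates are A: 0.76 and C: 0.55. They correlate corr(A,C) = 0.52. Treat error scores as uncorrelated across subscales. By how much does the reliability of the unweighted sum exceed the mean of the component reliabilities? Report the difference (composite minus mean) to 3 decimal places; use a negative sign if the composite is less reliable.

0.118

Var(sum) = 2 + 1.04 = 3.04; true-score variance = 1.31 + 1.04 = 2.35; composite reliability = 0.7730.
Mean component reliability = 0.6550.
Difference = 0.7730 − 0.6550 = 0.118.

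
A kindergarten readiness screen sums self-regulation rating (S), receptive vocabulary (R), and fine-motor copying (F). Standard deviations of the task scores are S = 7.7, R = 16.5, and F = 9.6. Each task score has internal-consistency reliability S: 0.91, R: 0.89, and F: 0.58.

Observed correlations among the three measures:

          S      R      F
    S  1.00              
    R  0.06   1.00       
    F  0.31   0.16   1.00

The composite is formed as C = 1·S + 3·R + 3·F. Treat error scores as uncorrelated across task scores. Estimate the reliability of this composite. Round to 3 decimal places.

0.843

Var(C) = 7.7² + 3²·16.5² + 3²·9.6² + 2·[3·7.7·16.5·0.06 + 3·7.7·9.6·0.31 + 9·16.5·9.6·0.16] = 3338.98 + 639.421 = 3978.4.
With uncorrelated errors the cross-covariances are all true-score covariance, so they carry over unchanged; only the diagonal terms shrink to ρᵢσᵢ².
True-score variance = [7.7²·0.91 + 3²·16.5²·0.89 + 3²·9.6²·0.58] + 639.421 = 2715.75 + 639.421 = 3355.17.
Reliability = 3355.17 / 3978.4 = 0.843.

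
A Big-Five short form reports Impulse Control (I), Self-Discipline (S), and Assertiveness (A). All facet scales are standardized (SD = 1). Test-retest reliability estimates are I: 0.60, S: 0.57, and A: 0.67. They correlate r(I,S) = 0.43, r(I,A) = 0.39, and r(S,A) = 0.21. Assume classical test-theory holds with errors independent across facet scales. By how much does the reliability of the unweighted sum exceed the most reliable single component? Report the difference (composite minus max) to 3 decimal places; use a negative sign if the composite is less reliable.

Var(sum) = 3 + 2.06 = 5.06; true-score variance = 1.84 + 2.06 = 3.9; composite reliability = 0.7708.
Max component reliability = 0.6700.
Difference = 0.7708 − 0.6700 = 0.101.

0.101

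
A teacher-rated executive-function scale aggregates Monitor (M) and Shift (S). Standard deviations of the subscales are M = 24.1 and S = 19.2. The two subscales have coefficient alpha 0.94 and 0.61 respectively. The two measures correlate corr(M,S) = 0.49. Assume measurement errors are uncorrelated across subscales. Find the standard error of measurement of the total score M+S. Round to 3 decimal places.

Var(total) = 949.45 + 453.466 = 1402.92.
True-score variance = 770.832 + 453.466 = 1224.3, so reliability = 0.8727.
Error variance = 1402.92 − 1224.3 = 178.618; SEM = √178.618 = 13.365.

13.365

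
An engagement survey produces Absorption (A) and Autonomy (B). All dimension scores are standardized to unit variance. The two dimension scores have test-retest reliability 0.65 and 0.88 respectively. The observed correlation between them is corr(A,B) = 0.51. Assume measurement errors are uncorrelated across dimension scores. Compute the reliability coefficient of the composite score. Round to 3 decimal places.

0.844

Var(A+B) = 2 + 2·[0.51] = 2 + 1.02 = 3.02.
Under uncorrelated errors the observed covariances equal the true-score covariances, so only the own-variance terms attenuate.
True-score variance = [0.65 + 0.88] + 1.02 = 1.53 + 1.02 = 2.55.
Reliability = 2.55 / 3.02 = 0.844.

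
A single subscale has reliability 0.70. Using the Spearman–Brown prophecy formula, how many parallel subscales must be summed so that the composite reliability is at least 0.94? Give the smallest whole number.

7

k ≥ ρ*(1−ρ₁)/(ρ₁(1−ρ*)) = 0.94·0.30 / (0.70·0.06) = 6.714.
Smallest integer k = 7.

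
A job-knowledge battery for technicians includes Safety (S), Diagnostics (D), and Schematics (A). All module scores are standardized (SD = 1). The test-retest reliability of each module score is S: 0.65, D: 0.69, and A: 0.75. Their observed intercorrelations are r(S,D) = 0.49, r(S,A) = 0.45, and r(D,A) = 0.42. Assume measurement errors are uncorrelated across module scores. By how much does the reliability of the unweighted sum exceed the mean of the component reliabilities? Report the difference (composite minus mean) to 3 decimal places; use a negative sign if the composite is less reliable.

0.144

Var(sum) = 3 + 2.72 = 5.72; true-score variance = 2.09 + 2.72 = 4.81; composite reliability = 0.8409.
Mean component reliability = 0.6967.
Difference = 0.8409 − 0.6967 = 0.144.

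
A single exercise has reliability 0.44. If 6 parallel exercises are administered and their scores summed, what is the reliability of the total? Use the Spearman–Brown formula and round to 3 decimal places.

0.825

ρ_k = kρ / (1 + (k−1)ρ) = 6·0.44 / (1 + 5·0.44) = 2.640 / 3.200 = 0.825.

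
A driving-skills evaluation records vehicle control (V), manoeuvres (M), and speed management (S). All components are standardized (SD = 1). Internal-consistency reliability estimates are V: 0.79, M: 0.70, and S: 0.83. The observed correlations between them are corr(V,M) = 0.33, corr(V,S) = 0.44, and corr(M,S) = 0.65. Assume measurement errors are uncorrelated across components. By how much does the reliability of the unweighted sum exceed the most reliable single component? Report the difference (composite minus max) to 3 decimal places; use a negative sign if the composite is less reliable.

Var(sum) = 3 + 2.84 = 5.84; true-score variance = 2.32 + 2.84 = 5.16; composite reliability = 0.8836.
Max component reliability = 0.8300.
Difference = 0.8836 − 0.8300 = 0.054.

0.054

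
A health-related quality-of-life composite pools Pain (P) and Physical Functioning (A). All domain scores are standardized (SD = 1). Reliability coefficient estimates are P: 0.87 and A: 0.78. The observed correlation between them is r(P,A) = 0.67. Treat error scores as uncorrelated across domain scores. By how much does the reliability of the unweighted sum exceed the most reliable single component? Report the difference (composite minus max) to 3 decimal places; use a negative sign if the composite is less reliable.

0.025

Var(sum) = 2 + 1.34 = 3.34; true-score variance = 1.65 + 1.34 = 2.99; composite reliability = 0.8952.
Max component reliability = 0.8700.
Difference = 0.8952 − 0.8700 = 0.025.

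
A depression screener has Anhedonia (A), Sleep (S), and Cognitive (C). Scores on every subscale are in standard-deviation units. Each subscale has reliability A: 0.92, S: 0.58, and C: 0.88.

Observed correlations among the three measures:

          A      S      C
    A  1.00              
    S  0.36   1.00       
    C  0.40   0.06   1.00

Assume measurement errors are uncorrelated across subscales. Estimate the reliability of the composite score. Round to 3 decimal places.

Var(A+S+C) = 3 + 2·[0.36 + 0.40 + 0.06] = 3 + 1.64 = 4.64.
Under uncorrelated errors the observed covariances equal the true-score covariances, so only the own-variance terms attenuate.
True-score variance = [0.92 + 0.58 + 0.88] + 1.64 = 2.38 + 1.64 = 4.02.
Reliability = 4.02 / 4.64 = 0.866.

0.866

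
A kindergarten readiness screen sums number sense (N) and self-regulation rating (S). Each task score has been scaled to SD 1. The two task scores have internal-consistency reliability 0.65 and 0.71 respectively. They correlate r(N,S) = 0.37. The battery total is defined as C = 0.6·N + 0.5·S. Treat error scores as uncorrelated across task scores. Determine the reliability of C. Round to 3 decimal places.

Var(C) = 0.6² + 0.5² + 2·[0.3·0.37] = 0.61 + 0.222 = 0.832.
With uncorrelated errors the cross-covariances are all true-score covariance, so they carry over unchanged; only the diagonal terms shrink to ρᵢσᵢ².
True-score variance = [0.6²·0.65 + 0.5²·0.71] + 0.222 = 0.4115 + 0.222 = 0.6335.
Reliability = 0.6335 / 0.832 = 0.761.

0.761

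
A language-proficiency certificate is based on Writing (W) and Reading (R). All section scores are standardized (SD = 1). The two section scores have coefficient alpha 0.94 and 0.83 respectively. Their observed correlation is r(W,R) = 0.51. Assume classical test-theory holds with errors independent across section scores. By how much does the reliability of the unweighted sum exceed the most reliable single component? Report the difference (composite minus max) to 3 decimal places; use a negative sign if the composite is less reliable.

-0.016

Var(sum) = 2 + 1.02 = 3.02; true-score variance = 1.77 + 1.02 = 2.79; composite reliability = 0.9238.
Max component reliability = 0.9400.
Difference = 0.9238 − 0.9400 = -0.016.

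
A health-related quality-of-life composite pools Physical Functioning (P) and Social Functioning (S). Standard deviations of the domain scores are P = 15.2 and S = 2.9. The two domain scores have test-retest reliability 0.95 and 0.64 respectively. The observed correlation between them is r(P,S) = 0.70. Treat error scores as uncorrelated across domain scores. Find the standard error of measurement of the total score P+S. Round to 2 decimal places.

3.82

Var(total) = 239.45 + 61.712 = 301.162.
True-score variance = 224.87 + 61.712 = 286.582, so reliability = 0.9516.
Error variance = 301.162 − 286.582 = 14.5796; SEM = √14.5796 = 3.82.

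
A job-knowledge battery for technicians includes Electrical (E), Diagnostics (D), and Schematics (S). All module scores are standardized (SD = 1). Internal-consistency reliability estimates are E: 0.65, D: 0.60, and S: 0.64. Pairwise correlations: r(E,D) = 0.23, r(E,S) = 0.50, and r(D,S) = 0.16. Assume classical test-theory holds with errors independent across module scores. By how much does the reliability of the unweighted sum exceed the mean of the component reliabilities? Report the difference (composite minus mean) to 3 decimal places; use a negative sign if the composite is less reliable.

0.138

Var(sum) = 3 + 1.78 = 4.78; true-score variance = 1.89 + 1.78 = 3.67; composite reliability = 0.7678.
Mean component reliability = 0.6300.
Difference = 0.7678 − 0.6300 = 0.138.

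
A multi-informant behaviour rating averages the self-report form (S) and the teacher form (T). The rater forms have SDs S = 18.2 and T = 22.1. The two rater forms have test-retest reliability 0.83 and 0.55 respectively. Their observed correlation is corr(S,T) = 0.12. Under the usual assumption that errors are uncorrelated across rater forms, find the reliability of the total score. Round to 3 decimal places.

Var(S+T) = 18.2² + 22.1² + 2·[18.2·22.1·0.12] = 819.65 + 96.5328 = 916.183.
Because errors are independent across components, Cov(Tᵢ,Tⱼ) = Cov(Xᵢ,Xⱼ); the off-diagonal part of the true-score variance is the same as above.
True-score variance = [18.2²·0.83 + 22.1²·0.55] + 96.5328 = 543.555 + 96.5328 = 640.087.
Reliability = 640.087 / 916.183 = 0.699.

0.699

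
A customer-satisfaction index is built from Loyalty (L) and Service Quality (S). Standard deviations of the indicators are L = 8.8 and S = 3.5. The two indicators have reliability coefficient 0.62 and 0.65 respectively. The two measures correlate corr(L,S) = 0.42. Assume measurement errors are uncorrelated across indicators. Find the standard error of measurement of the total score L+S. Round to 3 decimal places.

5.806

Var(total) = 89.69 + 25.872 = 115.562.
True-score variance = 55.9753 + 25.872 = 81.8473, so reliability = 0.7083.
Error variance = 115.562 − 81.8473 = 33.7147; SEM = √33.7147 = 5.806.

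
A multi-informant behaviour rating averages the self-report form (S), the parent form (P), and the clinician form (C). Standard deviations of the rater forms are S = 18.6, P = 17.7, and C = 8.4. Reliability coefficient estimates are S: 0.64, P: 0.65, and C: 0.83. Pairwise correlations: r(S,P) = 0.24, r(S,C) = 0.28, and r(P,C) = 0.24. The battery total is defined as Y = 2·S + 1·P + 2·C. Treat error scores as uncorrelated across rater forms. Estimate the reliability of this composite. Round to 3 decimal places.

Var(Y) = 2²·18.6² + 17.7² + 2²·8.4² + 2·[2·18.6·17.7·0.24 + 4·18.6·8.4·0.28 + 2·17.7·8.4·0.24] = 1979.37 + 808.762 = 2788.13.
With uncorrelated errors the cross-covariances are all true-score covariance, so they carry over unchanged; only the diagonal terms shrink to ρᵢσᵢ².
True-score variance = [2²·18.6²·0.64 + 17.7²·0.65 + 2²·8.4²·0.83] + 808.762 = 1323.56 + 808.762 = 2132.32.
Reliability = 2132.32 / 2788.13 = 0.765.

0.765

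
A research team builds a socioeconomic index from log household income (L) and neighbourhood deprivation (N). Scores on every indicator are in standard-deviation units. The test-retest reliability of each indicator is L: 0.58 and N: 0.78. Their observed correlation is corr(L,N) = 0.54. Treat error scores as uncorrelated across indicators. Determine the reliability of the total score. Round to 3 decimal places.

Var(L+N) = 2 + 2·[0.54] = 2 + 1.08 = 3.08.
With uncorrelated errors the cross-covariances are all true-score covariance, so they carry over unchanged; only the diagonal terms shrink to ρᵢσᵢ².
True-score variance = [0.58 + 0.78] + 1.08 = 1.36 + 1.08 = 2.44.
Reliability = 2.44 / 3.08 = 0.792.

0.792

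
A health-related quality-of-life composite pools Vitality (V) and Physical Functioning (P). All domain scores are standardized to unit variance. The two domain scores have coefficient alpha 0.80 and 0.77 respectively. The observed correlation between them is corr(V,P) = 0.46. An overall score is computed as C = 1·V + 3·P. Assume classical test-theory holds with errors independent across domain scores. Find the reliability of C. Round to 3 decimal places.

Var(C) = 1 + 3² + 2·[3·0.46] = 10 + 2.76 = 12.76.
Because errors are independent across components, Cov(Tᵢ,Tⱼ) = Cov(Xᵢ,Xⱼ); the off-diagonal part of the true-score variance is the same as above.
True-score variance = [0.80 + 3²·0.77] + 2.76 = 7.73 + 2.76 = 10.49.
Reliability = 10.49 / 12.76 = 0.822.

0.822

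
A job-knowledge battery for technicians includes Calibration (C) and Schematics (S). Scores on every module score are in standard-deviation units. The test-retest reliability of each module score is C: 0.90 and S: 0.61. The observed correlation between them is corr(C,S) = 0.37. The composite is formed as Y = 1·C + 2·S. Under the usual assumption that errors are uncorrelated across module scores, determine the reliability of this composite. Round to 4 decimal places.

0.7438

Var(Y) = 1 + 2² + 2·[2·0.37] = 5 + 1.48 = 6.48.
Under uncorrelated errors the observed covariances equal the true-score covariances, so only the own-variance terms attenuate.
True-score variance = [0.90 + 2²·0.61] + 1.48 = 3.34 + 1.48 = 4.82.
Reliability = 4.82 / 6.48 = 0.7438.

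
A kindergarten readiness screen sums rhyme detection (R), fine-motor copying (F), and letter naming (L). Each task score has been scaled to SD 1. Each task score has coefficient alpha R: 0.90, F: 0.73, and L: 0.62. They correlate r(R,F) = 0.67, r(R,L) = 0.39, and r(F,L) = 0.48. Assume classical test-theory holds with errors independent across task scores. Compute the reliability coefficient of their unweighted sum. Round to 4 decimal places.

0.8766

Var(R+F+L) = 3 + 2·[0.67 + 0.39 + 0.48] = 3 + 3.08 = 6.08.
Because errors are independent across components, Cov(Tᵢ,Tⱼ) = Cov(Xᵢ,Xⱼ); the off-diagonal part of the true-score variance is the same as above.
True-score variance = [0.90 + 0.73 + 0.62] + 3.08 = 2.25 + 3.08 = 5.33.
Reliability = 5.33 / 6.08 = 0.8766.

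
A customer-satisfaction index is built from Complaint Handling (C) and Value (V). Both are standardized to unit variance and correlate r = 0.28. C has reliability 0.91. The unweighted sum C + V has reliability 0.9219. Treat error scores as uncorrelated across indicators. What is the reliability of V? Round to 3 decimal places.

0.890

Var(C+V) = 2 + 2·0.28 = 2.560.
True-score variance = ρ_C + ρ_V + 2·0.28, so 0.9219 = (0.91 + ρ_V + 0.56) / 2.560.
ρ_V = 0.9219·2.560 − 0.91 − 0.56 = 0.890.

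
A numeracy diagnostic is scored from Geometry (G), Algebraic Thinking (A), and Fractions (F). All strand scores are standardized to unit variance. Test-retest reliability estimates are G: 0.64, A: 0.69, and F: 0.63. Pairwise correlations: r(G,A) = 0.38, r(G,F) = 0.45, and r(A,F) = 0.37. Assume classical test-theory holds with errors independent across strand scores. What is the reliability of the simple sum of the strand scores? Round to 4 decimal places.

Var(G+A+F) = 3 + 2·[0.38 + 0.45 + 0.37] = 3 + 2.4 = 5.4.
With uncorrelated errors the cross-covariances are all true-score covariance, so they carry over unchanged; only the diagonal terms shrink to ρᵢσᵢ².
True-score variance = [0.64 + 0.69 + 0.63] + 2.4 = 1.96 + 2.4 = 4.36.
Reliability = 4.36 / 5.4 = 0.8074.

0.8074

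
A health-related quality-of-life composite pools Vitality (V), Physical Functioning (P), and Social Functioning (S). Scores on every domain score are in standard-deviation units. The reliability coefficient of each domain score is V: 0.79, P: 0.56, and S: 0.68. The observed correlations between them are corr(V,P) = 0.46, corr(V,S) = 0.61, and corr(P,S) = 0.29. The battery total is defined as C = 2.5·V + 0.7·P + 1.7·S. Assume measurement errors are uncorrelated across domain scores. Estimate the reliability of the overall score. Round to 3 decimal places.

0.857

Var(C) = 2.5² + 0.7² + 1.7² + 2·[1.75·0.46 + 4.25·0.61 + 1.19·0.29] = 9.63 + 7.4852 = 17.1152.
With uncorrelated errors the cross-covariances are all true-score covariance, so they carry over unchanged; only the diagonal terms shrink to ρᵢσᵢ².
True-score variance = [2.5²·0.79 + 0.7²·0.56 + 1.7²·0.68] + 7.4852 = 7.1771 + 7.4852 = 14.6623.
Reliability = 14.6623 / 17.1152 = 0.857.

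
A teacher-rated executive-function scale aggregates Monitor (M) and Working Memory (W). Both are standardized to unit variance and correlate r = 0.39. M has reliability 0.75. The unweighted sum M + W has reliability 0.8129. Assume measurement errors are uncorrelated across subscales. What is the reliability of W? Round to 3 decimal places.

Var(M+W) = 2 + 2·0.39 = 2.780.
True-score variance = ρ_M + ρ_W + 2·0.39, so 0.8129 = (0.75 + ρ_W + 0.78) / 2.780.
ρ_W = 0.8129·2.780 − 0.75 − 0.78 = 0.730.

0.730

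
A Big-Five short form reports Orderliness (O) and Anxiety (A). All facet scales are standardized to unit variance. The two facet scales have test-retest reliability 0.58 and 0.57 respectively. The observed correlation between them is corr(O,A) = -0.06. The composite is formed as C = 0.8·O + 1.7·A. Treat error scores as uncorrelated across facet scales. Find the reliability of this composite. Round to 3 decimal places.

Var(C) = 0.8² + 1.7² + 2·[1.36·(-0.06)] = 3.53 − 0.1632 = 3.3668.
Under uncorrelated errors the observed covariances equal the true-score covariances, so only the own-variance terms attenuate.
True-score variance = [0.8²·0.58 + 1.7²·0.57] − 0.1632 = 2.0185 − 0.1632 = 1.8553.
Reliability = 1.8553 / 3.3668 = 0.551.

0.551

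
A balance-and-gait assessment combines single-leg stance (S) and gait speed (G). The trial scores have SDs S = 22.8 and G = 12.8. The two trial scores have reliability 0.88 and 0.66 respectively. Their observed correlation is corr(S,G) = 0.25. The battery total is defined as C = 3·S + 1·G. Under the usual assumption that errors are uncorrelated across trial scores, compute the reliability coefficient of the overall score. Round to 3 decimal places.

0.883

Var(C) = 3²·22.8² + 12.8² + 2·[3·22.8·12.8·0.25] = 4842.4 + 437.76 = 5280.16.
Under uncorrelated errors the observed covariances equal the true-score covariances, so only the own-variance terms attenuate.
True-score variance = [3²·22.8²·0.88 + 12.8²·0.66] + 437.76 = 4225.27 + 437.76 = 4663.03.
Reliability = 4663.03 / 5280.16 = 0.883.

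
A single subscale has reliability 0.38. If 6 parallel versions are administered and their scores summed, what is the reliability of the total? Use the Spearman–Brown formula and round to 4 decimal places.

ρ_k = kρ / (1 + (k−1)ρ) = 6·0.38 / (1 + 5·0.38) = 2.280 / 2.900 = 0.7862.

0.7862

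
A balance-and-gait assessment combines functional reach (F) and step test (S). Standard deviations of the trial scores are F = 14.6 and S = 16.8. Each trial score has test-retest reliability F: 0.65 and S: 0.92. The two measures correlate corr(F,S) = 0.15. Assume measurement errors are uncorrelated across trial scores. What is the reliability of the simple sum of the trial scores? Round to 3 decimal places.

0.829

Var(F+S) = 14.6² + 16.8² + 2·[14.6·16.8·0.15] = 495.4 + 73.584 = 568.984.
Because errors are independent across components, Cov(Tᵢ,Tⱼ) = Cov(Xᵢ,Xⱼ); the off-diagonal part of the true-score variance is the same as above.
True-score variance = [14.6²·0.65 + 16.8²·0.92] + 73.584 = 398.215 + 73.584 = 471.799.
Reliability = 471.799 / 568.984 = 0.829.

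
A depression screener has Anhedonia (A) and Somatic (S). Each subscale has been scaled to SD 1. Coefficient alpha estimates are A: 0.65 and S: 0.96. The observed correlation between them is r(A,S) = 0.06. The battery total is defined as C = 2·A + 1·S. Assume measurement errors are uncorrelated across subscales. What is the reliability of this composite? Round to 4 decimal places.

0.7252

Var(C) = 2² + 1 + 2·[2·0.06] = 5 + 0.24 = 5.24.
Under uncorrelated errors the observed covariances equal the true-score covariances, so only the own-variance terms attenuate.
True-score variance = [2²·0.65 + 0.96] + 0.24 = 3.56 + 0.24 = 3.8.
Reliability = 3.8 / 5.24 = 0.7252.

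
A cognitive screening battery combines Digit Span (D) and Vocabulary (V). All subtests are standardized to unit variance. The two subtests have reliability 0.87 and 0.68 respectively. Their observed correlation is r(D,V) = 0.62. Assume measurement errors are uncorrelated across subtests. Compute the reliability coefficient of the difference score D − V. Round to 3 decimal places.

Var(D−V) = 1 + 1 − 2·0.62 = 2 − 1.24 = 0.76.
With uncorrelated errors the cross-covariances are all true-score covariance, so they carry over unchanged; only the diagonal terms shrink to ρᵢσᵢ².
True-score variance = [0.87 + 0.68] − 1.24 = 1.55 − 1.24 = 0.31.
Reliability = 0.31 / 0.76 = 0.408.

0.408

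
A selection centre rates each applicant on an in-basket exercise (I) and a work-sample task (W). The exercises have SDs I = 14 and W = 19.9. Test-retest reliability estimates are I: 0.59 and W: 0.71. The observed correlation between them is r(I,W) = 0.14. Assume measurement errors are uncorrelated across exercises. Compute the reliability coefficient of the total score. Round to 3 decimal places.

0.709

Var(I+W) = 14² + 19.9² + 2·[14·19.9·0.14] = 592.01 + 78.008 = 670.018.
Under uncorrelated errors the observed covariances equal the true-score covariances, so only the own-variance terms attenuate.
True-score variance = [14²·0.59 + 19.9²·0.71] + 78.008 = 396.807 + 78.008 = 474.815.
Reliability = 474.815 / 670.018 = 0.709.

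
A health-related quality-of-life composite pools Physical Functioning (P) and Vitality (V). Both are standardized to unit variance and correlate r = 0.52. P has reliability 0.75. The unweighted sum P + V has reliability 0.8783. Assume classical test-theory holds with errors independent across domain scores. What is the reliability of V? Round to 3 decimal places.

Var(P+V) = 2 + 2·0.52 = 3.040.
True-score variance = ρ_P + ρ_V + 2·0.52, so 0.8783 = (0.75 + ρ_V + 1.04) / 3.040.
ρ_V = 0.8783·3.040 − 0.75 − 1.04 = 0.880.

0.880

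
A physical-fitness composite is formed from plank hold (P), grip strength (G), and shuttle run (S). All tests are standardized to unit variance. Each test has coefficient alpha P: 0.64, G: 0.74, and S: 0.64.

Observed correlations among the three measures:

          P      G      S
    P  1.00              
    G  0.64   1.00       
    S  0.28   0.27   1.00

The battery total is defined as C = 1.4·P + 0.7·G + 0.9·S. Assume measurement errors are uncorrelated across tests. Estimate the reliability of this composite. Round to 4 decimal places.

0.7977

Var(C) = 1.4² + 0.7² + 0.9² + 2·[0.98·0.64 + 1.26·0.28 + 0.63·0.27] = 3.26 + 2.3002 = 5.5602.
Under uncorrelated errors the observed covariances equal the true-score covariances, so only the own-variance terms attenuate.
True-score variance = [1.4²·0.64 + 0.7²·0.74 + 0.9²·0.64] + 2.3002 = 2.1354 + 2.3002 = 4.4356.
Reliability = 4.4356 / 5.5602 = 0.7977.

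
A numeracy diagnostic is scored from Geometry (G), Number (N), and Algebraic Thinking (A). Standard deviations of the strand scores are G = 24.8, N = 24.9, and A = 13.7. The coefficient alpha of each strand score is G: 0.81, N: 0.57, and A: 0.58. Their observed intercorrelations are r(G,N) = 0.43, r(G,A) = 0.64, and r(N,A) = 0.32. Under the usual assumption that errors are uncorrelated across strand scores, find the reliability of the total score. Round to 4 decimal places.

0.8227

Var(G+N+A) = 24.8² + 24.9² + 13.7² + 2·[24.8·24.9·0.43 + 24.8·13.7·0.64 + 24.9·13.7·0.32] = 1422.74 + 1184.28 = 2607.02.
Because errors are independent across components, Cov(Tᵢ,Tⱼ) = Cov(Xᵢ,Xⱼ); the off-diagonal part of the true-score variance is the same as above.
True-score variance = [24.8²·0.81 + 24.9²·0.57 + 13.7²·0.58] + 1184.28 = 960.448 + 1184.28 = 2144.73.
Reliability = 2144.73 / 2607.02 = 0.8227.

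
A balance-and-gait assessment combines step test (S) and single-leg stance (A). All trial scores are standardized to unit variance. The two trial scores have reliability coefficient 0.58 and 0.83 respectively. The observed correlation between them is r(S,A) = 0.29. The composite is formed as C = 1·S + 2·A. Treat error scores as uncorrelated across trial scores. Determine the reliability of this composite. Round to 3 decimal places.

0.821

Var(C) = 1 + 2² + 2·[2·0.29] = 5 + 1.16 = 6.16.
Under uncorrelated errors the observed covariances equal the true-score covariances, so only the own-variance terms attenuate.
True-score variance = [0.58 + 2²·0.83] + 1.16 = 3.9 + 1.16 = 5.06.
Reliability = 5.06 / 6.16 = 0.821.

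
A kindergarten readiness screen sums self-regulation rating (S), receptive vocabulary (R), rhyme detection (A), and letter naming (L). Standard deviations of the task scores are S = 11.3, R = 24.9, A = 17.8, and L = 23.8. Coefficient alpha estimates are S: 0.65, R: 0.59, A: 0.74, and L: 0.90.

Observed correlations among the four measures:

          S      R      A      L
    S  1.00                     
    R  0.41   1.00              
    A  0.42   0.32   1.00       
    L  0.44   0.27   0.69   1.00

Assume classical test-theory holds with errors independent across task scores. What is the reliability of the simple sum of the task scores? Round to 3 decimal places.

Var(S+R+A+L) = 11.3² + 24.9² + 17.8² + 23.8² + 2·[11.3·24.9·0.41 + 11.3·17.8·0.42 + 11.3·23.8·0.44 + 24.9·17.8·0.32 + 24.9·23.8·0.27 + 17.8·23.8·0.69] = 1630.98 + 1824.65 = 3455.63.
With uncorrelated errors the cross-covariances are all true-score covariance, so they carry over unchanged; only the diagonal terms shrink to ρᵢσᵢ².
True-score variance = [11.3²·0.65 + 24.9²·0.59 + 17.8²·0.74 + 23.8²·0.90] + 1824.65 = 1193.06 + 1824.65 = 3017.71.
Reliability = 3017.71 / 3455.63 = 0.873.

0.873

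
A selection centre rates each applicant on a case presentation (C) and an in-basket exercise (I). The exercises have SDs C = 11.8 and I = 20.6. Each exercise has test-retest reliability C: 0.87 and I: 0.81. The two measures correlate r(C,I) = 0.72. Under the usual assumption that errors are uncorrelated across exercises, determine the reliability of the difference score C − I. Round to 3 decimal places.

0.538

Var(C−I) = 11.8² + 20.6² − 2·11.8·20.6·0.72 = 563.6 − 350.035 = 213.565.
Because errors are independent across components, Cov(Tᵢ,Tⱼ) = Cov(Xᵢ,Xⱼ); the off-diagonal part of the true-score variance is the same as above.
True-score variance = [11.8²·0.87 + 20.6²·0.81] − 350.035 = 464.87 − 350.035 = 114.835.
Reliability = 114.835 / 213.565 = 0.538.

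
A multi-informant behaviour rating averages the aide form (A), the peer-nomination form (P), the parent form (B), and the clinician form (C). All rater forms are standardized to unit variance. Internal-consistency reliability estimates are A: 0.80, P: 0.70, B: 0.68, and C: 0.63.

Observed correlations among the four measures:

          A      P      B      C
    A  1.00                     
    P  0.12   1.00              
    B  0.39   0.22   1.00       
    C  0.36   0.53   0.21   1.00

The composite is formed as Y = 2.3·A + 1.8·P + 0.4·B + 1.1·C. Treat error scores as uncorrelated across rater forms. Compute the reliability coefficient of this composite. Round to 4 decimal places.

0.8423

Var(Y) = 2.3² + 1.8² + 0.4² + 1.1² + 2·[4.14·0.12 + 0.92·0.39 + 2.53·0.36 + 0.72·0.22 + 1.98·0.53 + 0.44·0.21] = 9.9 + 6.1332 = 16.0332.
With uncorrelated errors the cross-covariances are all true-score covariance, so they carry over unchanged; only the diagonal terms shrink to ρᵢσᵢ².
True-score variance = [2.3²·0.80 + 1.8²·0.70 + 0.4²·0.68 + 1.1²·0.63] + 6.1332 = 7.3711 + 6.1332 = 13.5043.
Reliability = 13.5043 / 16.0332 = 0.8423.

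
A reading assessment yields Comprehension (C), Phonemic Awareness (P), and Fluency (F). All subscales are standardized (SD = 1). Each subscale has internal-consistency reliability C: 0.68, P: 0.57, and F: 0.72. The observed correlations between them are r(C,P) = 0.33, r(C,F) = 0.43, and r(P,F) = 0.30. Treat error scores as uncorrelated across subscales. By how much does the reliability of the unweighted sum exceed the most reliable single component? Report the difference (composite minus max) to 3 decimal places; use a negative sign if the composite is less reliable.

Var(sum) = 3 + 2.12 = 5.12; true-score variance = 1.97 + 2.12 = 4.09; composite reliability = 0.7988.
Max component reliability = 0.7200.
Difference = 0.7988 − 0.7200 = 0.079.

0.079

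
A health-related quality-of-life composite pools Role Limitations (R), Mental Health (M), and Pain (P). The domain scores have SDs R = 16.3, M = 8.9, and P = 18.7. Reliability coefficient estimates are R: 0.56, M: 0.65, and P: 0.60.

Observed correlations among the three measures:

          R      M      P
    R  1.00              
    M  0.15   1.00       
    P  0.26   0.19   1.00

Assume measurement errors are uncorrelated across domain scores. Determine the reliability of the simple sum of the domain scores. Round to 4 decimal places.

0.7036

Var(R+M+P) = 16.3² + 8.9² + 18.7² + 2·[16.3·8.9·0.15 + 16.3·18.7·0.26 + 8.9·18.7·0.19] = 694.59 + 265.266 = 959.856.
With uncorrelated errors the cross-covariances are all true-score covariance, so they carry over unchanged; only the diagonal terms shrink to ρᵢσᵢ².
True-score variance = [16.3²·0.56 + 8.9²·0.65 + 18.7²·0.60] + 265.266 = 410.087 + 265.266 = 675.352.
Reliability = 675.352 / 959.856 = 0.7036.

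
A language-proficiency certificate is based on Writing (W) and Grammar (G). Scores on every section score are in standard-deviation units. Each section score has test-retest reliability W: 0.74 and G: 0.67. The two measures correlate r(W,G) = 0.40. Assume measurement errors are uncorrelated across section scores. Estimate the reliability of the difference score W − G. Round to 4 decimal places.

Var(W−G) = 1 + 1 − 2·0.40 = 2 − 0.8 = 1.2.
Because errors are independent across components, Cov(Tᵢ,Tⱼ) = Cov(Xᵢ,Xⱼ); the off-diagonal part of the true-score variance is the same as above.
True-score variance = [0.74 + 0.67] − 0.8 = 1.41 − 0.8 = 0.61.
Reliability = 0.61 / 1.2 = 0.5083.

0.5083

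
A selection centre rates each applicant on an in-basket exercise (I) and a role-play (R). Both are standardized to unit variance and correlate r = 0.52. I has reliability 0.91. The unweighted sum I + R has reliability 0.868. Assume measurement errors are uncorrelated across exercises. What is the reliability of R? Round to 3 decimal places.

Var(I+R) = 2 + 2·0.52 = 3.040.
True-score variance = ρ_I + ρ_R + 2·0.52, so 0.868 = (0.91 + ρ_R + 1.04) / 3.040.
ρ_R = 0.868·3.040 − 0.91 − 1.04 = 0.689.

0.689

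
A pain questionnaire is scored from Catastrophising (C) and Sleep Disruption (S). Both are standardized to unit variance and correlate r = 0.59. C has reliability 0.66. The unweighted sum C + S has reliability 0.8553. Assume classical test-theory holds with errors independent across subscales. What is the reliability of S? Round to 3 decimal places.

0.880

Var(C+S) = 2 + 2·0.59 = 3.180.
True-score variance = ρ_C + ρ_S + 2·0.59, so 0.8553 = (0.66 + ρ_S + 1.18) / 3.180.
ρ_S = 0.8553·3.180 − 0.66 − 1.18 = 0.880.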